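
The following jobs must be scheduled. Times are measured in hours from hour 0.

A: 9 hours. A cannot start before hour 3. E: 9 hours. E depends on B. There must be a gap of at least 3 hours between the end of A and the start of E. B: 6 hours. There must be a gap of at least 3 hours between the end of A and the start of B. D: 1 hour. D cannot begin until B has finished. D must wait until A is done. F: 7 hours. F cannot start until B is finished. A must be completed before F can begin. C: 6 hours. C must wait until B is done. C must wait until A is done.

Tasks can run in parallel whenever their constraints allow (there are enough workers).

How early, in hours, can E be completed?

30

After its own release at hour 3, A can start at hour 3 and finishes at hour 12.
B waits on A (finishes hour 12, plus 3-hour gap → hour 15), so it starts at hour 15 and finishes at 15 + 6 = hour 21.
E needs all of B (finishes hour 21); A (finishes hour 12, plus 3-hour gap → hour 15). That puts its earliest start at hour 21; it finishes at 21 + 9 = hour 30.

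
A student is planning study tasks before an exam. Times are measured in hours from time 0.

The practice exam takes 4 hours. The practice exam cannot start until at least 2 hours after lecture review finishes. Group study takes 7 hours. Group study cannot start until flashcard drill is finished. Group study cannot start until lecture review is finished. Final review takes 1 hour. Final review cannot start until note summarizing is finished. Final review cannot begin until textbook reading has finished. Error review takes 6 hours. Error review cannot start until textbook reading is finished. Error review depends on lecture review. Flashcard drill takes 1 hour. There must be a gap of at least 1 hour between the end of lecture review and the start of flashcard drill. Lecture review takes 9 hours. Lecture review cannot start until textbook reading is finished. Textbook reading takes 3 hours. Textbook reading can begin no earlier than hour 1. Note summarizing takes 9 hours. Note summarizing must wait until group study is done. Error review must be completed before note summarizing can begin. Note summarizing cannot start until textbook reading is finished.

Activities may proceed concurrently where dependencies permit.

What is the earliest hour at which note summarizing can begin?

22

After its own release at hour 1, textbook reading can start at hour 1 and finishes at hour 4.
After textbook reading (finishes hour 4), lecture review can start at hour 4 and finishes at hour 13.
Error review needs all of textbook reading (finishes hour 4); lecture review (finishes hour 13). That puts its earliest start at hour 13; it finishes at 13 + 6 = hour 19.
Flashcard drill waits on lecture review (finishes hour 13, plus 1-hour gap → hour 14), so it starts at hour 14 and finishes at 14 + 1 = hour 15.
Group study needs all of flashcard drill (finishes hour 15); lecture review (finishes hour 13). That puts its earliest start at hour 15; it finishes at 15 + 7 = hour 22.
Note summarizing waits on group study (finishes hour 22); error review (finishes hour 19); textbook reading (finishes hour 4). The latest of these is hour 22, which is the earliest note summarizing can start.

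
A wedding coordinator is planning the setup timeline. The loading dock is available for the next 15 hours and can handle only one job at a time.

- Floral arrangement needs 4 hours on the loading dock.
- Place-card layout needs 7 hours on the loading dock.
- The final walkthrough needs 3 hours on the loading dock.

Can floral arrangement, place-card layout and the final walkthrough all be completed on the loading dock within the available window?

Yes

Running back to back, the jobs need 4 + 7 + 3 = 14 hours on the loading dock.
Since 14 ≤ 15, they fit within the window.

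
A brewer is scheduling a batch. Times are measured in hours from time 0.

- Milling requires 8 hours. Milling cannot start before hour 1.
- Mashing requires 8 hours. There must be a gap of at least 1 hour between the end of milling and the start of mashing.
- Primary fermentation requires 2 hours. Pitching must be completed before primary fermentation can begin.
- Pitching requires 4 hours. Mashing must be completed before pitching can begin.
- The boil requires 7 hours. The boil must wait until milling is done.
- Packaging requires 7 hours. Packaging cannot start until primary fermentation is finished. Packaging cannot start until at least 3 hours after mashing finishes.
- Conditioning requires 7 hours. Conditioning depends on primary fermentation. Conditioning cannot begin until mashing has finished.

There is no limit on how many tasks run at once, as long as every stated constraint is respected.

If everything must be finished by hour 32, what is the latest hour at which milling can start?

2

Conditioning must finish by hour 32; it takes 7 hours, so it must start by 32 − 7 = hour 25.
To finish by hour 32, packaging (duration 7) must start no later than hour 25.
Primary fermentation has several dependents: conditioning (must start by hour 25); packaging (must start by hour 25). The earliest of those limits is hour 25, so primary fermentation must start by 25 − 2 = hour 23.
Pitching must finish before primary fermentation (must start by hour 23). With a 4-hour duration, pitching must start by 23 − 4 = hour 19.
Mashing feeds pitching (must start by hour 19); conditioning (must start by hour 25); packaging (must start by hour 25, minus 3-hour gap → hour 22). Taking the minimum, mashing must finish by hour 19 and start by 19 − 8 = hour 11.
Nothing follows the boil; the deadline of hour 32 is its only limit. It must start by 32 − 7 = hour 25.
For milling: mashing (must start by hour 11, minus 1-hour gap → hour 10); the boil (must start by hour 25). The most restrictive is hour 10; with an 8-hour duration, milling must start by hour 2.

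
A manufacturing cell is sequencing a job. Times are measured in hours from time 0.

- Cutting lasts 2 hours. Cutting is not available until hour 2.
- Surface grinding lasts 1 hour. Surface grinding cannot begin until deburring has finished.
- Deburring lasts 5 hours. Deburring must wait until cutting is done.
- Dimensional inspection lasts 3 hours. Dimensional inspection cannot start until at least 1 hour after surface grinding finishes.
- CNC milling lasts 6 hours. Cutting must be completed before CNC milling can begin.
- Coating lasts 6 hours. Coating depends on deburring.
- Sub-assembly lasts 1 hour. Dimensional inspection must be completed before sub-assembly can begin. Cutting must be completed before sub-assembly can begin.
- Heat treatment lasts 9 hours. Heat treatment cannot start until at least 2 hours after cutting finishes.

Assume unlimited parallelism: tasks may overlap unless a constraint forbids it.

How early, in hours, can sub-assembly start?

14

Cutting waits on its own release at hour 2, so it starts at hour 2 and finishes at 2 + 2 = hour 4.
After cutting (finishes hour 4), deburring can start at hour 4 and finishes at hour 9.
Surface grinding cannot begin until deburring (finishes hour 9). It runs from hour 9 to 9 + 1 = hour 10.
Dimensional inspection cannot begin until surface grinding (finishes hour 10, plus 1-hour gap → hour 11). It runs from hour 11 to 11 + 3 = hour 14.
Sub-assembly waits on dimensional inspection (finishes hour 14); cutting (finishes hour 4). The latest of these is hour 14, which is the earliest sub-assembly can start.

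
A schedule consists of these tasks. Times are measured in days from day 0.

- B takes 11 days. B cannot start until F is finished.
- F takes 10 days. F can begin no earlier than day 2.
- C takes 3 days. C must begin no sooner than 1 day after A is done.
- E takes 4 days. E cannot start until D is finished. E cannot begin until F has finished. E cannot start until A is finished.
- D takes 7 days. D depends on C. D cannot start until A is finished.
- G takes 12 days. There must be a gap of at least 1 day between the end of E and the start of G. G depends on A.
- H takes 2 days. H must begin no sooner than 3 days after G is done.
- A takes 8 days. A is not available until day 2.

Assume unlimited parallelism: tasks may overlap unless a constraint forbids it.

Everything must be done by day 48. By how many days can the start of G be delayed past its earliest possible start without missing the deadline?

F cannot begin until its own release at day 2. It runs from day 2 to 2 + 10 = day 12.
A waits on its own release at day 2, so it starts at day 2 and finishes at 2 + 8 = day 10.
After A (finishes day 10, plus 1-day gap → day 11), C can start at day 11 and finishes at day 14.
D cannot start until C (finishes day 14); A (finishes day 10). The controlling bound is day 14, so D finishes at 14 + 7 = day 21.
E needs all of D (finishes day 21); F (finishes day 12); A (finishes day 10). That puts its earliest start at day 21; it finishes at 21 + 4 = day 25.
G cannot start until E (finishes day 25, plus 1-day gap → day 26); A (finishes day 10). The controlling bound is day 26, so G finishes at 26 + 12 = day 38.

Working backward from the deadline:
H has no dependents, so it just needs to finish by day 48. Starting by 48 − 2 = day 46 achieves that.
Since H (must start by day 46, minus 3-day gap → day 43) depends on it, G must finish by day 43. Backing off its 12-day duration gives a latest start of day 31.
So G can start as early as day 26 and as late as day 31, giving 31 − 26 = 5 days of slack.

5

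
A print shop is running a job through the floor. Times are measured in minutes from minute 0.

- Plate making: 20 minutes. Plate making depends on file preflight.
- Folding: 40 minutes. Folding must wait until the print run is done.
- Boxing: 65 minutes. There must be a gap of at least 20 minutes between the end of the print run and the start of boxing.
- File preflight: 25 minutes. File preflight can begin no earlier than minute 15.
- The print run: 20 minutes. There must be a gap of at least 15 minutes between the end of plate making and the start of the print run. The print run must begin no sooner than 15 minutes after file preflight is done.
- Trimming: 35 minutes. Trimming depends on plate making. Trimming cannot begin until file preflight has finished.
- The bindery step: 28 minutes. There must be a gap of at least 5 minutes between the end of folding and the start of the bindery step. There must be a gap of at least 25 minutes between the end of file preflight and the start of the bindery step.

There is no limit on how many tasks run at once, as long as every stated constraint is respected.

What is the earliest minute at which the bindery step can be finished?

File preflight cannot begin until its own release at minute 15. It runs from minute 15 to 15 + 25 = minute 40.
After file preflight (finishes minute 40), plate making can start at minute 40 and finishes at minute 60.
For the print run: plate making (finishes minute 60, plus 15-minute gap → minute 75); file preflight (finishes minute 40, plus 15-minute gap → minute 55). Taking the maximum gives a start of minute 75, and it finishes at 75 + 20 = minute 95.
After the print run (finishes minute 95), folding can start at minute 95 and finishes at minute 135.
The bindery step cannot start until folding (finishes minute 135, plus 5-minute gap → minute 140); file preflight (finishes minute 40, plus 25-minute gap → minute 65). The controlling bound is minute 140, so the bindery step finishes at 140 + 28 = minute 168.

168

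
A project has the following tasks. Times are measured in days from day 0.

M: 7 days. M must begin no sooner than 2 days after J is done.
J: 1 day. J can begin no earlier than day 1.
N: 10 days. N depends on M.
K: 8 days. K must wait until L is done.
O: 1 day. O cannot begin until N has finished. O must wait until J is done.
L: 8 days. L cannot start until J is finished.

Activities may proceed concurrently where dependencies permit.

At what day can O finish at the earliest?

J waits on its own release at day 1, so it starts at day 1 and finishes at 1 + 1 = day 2.
After J (finishes day 2, plus 2-day gap → day 4), M can start at day 4 and finishes at day 11.
N cannot begin until M (finishes day 11). It runs from day 11 to 11 + 10 = day 21.
For O: N (finishes day 21); J (finishes day 2). Taking the maximum gives a start of day 21, and it finishes at 21 + 1 = day 22.

22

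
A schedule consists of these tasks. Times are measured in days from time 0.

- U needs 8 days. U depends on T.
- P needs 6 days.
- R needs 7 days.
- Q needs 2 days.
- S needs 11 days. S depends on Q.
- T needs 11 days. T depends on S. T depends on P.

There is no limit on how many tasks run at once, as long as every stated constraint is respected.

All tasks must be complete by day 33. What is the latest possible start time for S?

3

Nothing follows U; the deadline of day 33 is its only limit. It must start by 33 − 8 = day 25.
T must finish before U (must start by day 25). With an 11-day duration, T must start by 25 − 11 = day 14.
S feeds into T (must start by day 14); so S must finish by day 14 and therefore start by day 3.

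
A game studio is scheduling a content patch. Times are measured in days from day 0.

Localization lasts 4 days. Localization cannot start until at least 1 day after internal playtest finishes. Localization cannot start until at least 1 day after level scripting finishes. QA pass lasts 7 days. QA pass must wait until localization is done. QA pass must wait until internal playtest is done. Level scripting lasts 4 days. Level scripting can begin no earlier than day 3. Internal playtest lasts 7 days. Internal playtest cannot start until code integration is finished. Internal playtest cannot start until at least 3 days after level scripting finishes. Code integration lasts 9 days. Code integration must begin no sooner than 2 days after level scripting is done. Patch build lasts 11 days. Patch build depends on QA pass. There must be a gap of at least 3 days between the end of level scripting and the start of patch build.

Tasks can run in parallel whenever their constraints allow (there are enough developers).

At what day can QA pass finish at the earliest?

Level scripting waits on its own release at day 3, so it starts at day 3 and finishes at 3 + 4 = day 7.
Code integration waits on level scripting (finishes day 7, plus 2-day gap → day 9), so it starts at day 9 and finishes at 9 + 9 = day 18.
Internal playtest has to wait for code integration (finishes day 18); level scripting (finishes day 7, plus 3-day gap → day 10). The latest of these is day 18, so internal playtest runs day 18 to 18 + 7 = day 25.
For localization: internal playtest (finishes day 25, plus 1-day gap → day 26); level scripting (finishes day 7, plus 1-day gap → day 8). Taking the maximum gives a start of day 26, and it finishes at 26 + 4 = day 30.
QA pass has to wait for localization (finishes day 30); internal playtest (finishes day 25). The latest of these is day 30, so QA pass runs day 30 to 30 + 7 = day 37.

37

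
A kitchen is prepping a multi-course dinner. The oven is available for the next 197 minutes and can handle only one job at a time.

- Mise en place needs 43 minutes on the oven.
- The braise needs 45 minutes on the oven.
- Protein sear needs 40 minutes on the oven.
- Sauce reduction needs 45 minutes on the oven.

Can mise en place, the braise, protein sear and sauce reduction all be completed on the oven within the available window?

Running back to back, the jobs need 43 + 45 + 40 + 45 = 173 minutes on the oven.
Since 173 ≤ 197, they fit within the window.

Yes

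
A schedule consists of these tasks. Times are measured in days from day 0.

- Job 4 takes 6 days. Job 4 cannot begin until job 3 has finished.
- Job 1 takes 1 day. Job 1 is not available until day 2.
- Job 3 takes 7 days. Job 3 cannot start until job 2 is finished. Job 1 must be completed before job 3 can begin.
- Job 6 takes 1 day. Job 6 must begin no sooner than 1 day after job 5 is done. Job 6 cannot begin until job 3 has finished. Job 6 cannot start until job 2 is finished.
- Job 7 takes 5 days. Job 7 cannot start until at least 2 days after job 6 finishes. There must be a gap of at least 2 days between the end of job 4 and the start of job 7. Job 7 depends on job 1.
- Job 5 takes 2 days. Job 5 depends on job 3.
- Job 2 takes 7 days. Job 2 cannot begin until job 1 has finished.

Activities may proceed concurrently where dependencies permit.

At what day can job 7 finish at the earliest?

Job 1 cannot begin until its own release at day 2. It runs from day 2 to 2 + 1 = day 3.
Job 2 waits on job 1 (finishes day 3), so it starts at day 3 and finishes at 3 + 7 = day 10.
Job 3 cannot start until job 2 (finishes day 10); job 1 (finishes day 3). The controlling bound is day 10, so job 3 finishes at 10 + 7 = day 17.
Job 5 cannot begin until job 3 (finishes day 17). It runs from day 17 to 17 + 2 = day 19.
For job 6: job 5 (finishes day 19, plus 1-day gap → day 20); job 3 (finishes day 17); job 2 (finishes day 10). Taking the maximum gives a start of day 20, and it finishes at 20 + 1 = day 21.
After job 3 (finishes day 17), job 4 can start at day 17 and finishes at day 23.
Job 7 cannot start until job 6 (finishes day 21, plus 2-day gap → day 23); job 4 (finishes day 23, plus 2-day gap → day 25); job 1 (finishes day 3). The controlling bound is day 25, so job 7 finishes at 25 + 5 = day 30.

30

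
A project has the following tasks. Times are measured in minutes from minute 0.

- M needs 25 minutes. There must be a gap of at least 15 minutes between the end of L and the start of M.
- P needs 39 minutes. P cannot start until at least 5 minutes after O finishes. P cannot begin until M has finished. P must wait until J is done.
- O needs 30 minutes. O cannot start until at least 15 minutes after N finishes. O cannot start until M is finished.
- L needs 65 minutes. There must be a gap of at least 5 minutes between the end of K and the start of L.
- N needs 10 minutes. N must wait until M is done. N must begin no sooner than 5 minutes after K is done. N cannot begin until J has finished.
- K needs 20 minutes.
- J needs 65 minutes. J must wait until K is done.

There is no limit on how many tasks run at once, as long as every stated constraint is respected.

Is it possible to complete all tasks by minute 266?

Nothing blocks K, so it runs from minute 0 to minute 20.
L cannot begin until K (finishes minute 20, plus 5-minute gap → minute 25). It runs from minute 25 to 25 + 65 = minute 90.
M waits on L (finishes minute 90, plus 15-minute gap → minute 105), so it starts at minute 105 and finishes at 105 + 25 = minute 130.
J cannot begin until K (finishes minute 20). It runs from minute 20 to 20 + 65 = minute 85.
N needs all of M (finishes minute 130); K (finishes minute 20, plus 5-minute gap → minute 25); J (finishes minute 85). That puts its earliest start at minute 130; it finishes at 130 + 10 = minute 140.
O has to wait for N (finishes minute 140, plus 15-minute gap → minute 155); M (finishes minute 130). The latest of these is minute 155, so O runs minute 155 to 155 + 30 = minute 185.
P cannot start until O (finishes minute 185, plus 5-minute gap → minute 190); M (finishes minute 130); J (finishes minute 85). The controlling bound is minute 190, so P finishes at 190 + 39 = minute 229.
Every task is finished by minute 229, which is no later than the deadline of 266, so the schedule is feasible.

Yes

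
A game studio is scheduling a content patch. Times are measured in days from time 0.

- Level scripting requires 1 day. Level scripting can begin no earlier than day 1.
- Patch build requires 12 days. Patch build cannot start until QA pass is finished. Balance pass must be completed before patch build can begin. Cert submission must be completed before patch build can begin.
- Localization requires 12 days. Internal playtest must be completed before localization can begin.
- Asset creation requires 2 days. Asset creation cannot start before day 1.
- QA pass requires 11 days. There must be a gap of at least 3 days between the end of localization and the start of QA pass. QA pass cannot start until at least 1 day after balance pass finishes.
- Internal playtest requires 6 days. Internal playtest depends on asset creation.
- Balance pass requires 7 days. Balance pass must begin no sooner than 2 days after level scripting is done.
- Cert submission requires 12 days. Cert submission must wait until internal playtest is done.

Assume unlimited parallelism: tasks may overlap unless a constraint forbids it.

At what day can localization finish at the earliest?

After its own release at day 1, asset creation can start at day 1 and finishes at day 3.
After asset creation (finishes day 3), internal playtest can start at day 3 and finishes at day 9.
Localization cannot begin until internal playtest (finishes day 9). It runs from day 9 to 9 + 12 = day 21.

21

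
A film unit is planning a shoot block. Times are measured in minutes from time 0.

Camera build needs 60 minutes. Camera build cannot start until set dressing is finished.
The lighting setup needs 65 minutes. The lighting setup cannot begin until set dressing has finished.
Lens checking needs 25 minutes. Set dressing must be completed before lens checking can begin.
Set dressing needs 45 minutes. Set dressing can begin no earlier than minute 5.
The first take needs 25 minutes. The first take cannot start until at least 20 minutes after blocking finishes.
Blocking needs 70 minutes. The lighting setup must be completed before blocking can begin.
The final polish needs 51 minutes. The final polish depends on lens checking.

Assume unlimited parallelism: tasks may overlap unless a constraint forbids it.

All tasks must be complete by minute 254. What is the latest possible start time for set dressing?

29

The first take has no dependents, so it just needs to finish by minute 254. Starting by 254 − 25 = minute 229 achieves that.
Since the first take (must start by minute 229, minus 20-minute gap → minute 209) depends on it, blocking must finish by minute 209. Backing off its 70-minute duration gives a latest start of minute 139.
Since blocking (must start by minute 139) depends on it, the lighting setup must finish by minute 139. Backing off its 65-minute duration gives a latest start of minute 74.
Camera build has no dependents, so it just needs to finish by minute 254. Starting by 254 − 60 = minute 194 achieves that.
Nothing follows the final polish; the deadline of minute 254 is its only limit. It must start by 254 − 51 = minute 203.
Lens checking has to be done before the final polish (must start by minute 203). That means finishing by minute 203, i.e. starting by 203 − 25 = minute 178.
Set dressing must finish in time for the lighting setup (must start by minute 74); camera build (must start by minute 194); lens checking (must start by minute 178). The tightest is minute 74, so set dressing must start by 74 − 45 = minute 29.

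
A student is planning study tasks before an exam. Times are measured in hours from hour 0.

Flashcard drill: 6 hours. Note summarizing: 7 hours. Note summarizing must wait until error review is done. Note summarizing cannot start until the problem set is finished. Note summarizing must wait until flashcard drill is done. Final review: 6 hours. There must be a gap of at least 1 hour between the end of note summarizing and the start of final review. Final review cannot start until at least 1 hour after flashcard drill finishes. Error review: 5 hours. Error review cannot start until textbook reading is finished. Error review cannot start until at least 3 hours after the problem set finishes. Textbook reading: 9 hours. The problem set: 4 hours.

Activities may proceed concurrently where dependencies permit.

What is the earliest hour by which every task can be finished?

Nothing blocks flashcard drill, so it runs from hour 0 to hour 6.
The problem set has no prerequisites, so it starts at hour 0 and finishes at hour 4.
Nothing blocks textbook reading, so it runs from hour 0 to hour 9.
For error review: textbook reading (finishes hour 9); the problem set (finishes hour 4, plus 3-hour gap → hour 7). Taking the maximum gives a start of hour 9, and it finishes at 9 + 5 = hour 14.
Note summarizing has to wait for error review (finishes hour 14); the problem set (finishes hour 4); flashcard drill (finishes hour 6). The latest of these is hour 14, so note summarizing runs hour 14 to 14 + 7 = hour 21.
Final review has to wait for note summarizing (finishes hour 21, plus 1-hour gap → hour 22); flashcard drill (finishes hour 6, plus 1-hour gap → hour 7). The latest of these is hour 22, so final review runs hour 22 to 22 + 6 = hour 28.
All tasks are finished once the last one completes. Finish times: Textbook reading at 9, The problem set at 4, Flashcard drill at 6, Error review at 14, Note summarizing at 21, Final review at 28. The latest is hour 28.

28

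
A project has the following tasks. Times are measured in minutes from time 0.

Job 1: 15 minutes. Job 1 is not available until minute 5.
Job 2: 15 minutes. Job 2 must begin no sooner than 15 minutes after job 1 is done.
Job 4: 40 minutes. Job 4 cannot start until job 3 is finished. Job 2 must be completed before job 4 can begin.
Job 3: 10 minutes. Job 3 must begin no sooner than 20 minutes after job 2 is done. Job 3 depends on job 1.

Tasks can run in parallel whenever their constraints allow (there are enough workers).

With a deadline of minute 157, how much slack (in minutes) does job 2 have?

After its own release at minute 5, job 1 can start at minute 5 and finishes at minute 20.
After job 1 (finishes minute 20, plus 15-minute gap → minute 35), job 2 can start at minute 35 and finishes at minute 50.

Working backward from the deadline:
Nothing follows job 4; the deadline of minute 157 is its only limit. It must start by 157 − 40 = minute 117.
Since job 4 (must start by minute 117) depends on it, job 3 must finish by minute 117. Backing off its 10-minute duration gives a latest start of minute 107.
For job 2: job 3 (must start by minute 107, minus 20-minute gap → minute 87); job 4 (must start by minute 117). The most restrictive is minute 87; with a 15-minute duration, job 2 must start by minute 72.
So job 2 can start as early as minute 35 and as late as minute 72, giving 72 − 35 = 37 minutes of slack.

37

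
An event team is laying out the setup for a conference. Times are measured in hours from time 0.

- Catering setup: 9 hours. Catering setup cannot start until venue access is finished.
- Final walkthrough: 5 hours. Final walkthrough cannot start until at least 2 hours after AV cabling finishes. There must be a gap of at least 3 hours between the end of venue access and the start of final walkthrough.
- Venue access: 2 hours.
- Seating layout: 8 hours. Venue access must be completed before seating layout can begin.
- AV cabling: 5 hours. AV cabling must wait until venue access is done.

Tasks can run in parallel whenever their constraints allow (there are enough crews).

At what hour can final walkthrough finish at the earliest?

Venue access has no prerequisites, so it starts at hour 0 and finishes at hour 2.
AV cabling waits on venue access (finishes hour 2), so it starts at hour 2 and finishes at 2 + 5 = hour 7.
Final walkthrough has to wait for AV cabling (finishes hour 7, plus 2-hour gap → hour 9); venue access (finishes hour 2, plus 3-hour gap → hour 5). The latest of these is hour 9, so final walkthrough runs hour 9 to 9 + 5 = hour 14.

14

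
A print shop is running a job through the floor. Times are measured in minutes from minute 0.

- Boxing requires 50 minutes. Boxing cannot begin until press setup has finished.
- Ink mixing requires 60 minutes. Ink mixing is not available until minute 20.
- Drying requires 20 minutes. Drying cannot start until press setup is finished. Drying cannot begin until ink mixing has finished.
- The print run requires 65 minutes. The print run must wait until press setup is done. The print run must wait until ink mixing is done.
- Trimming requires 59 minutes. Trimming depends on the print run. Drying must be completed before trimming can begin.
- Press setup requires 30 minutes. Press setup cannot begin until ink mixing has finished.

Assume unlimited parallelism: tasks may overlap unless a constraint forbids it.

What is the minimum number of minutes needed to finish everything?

234

After its own release at minute 20, ink mixing can start at minute 20 and finishes at minute 80.
Press setup waits on ink mixing (finishes minute 80), so it starts at minute 80 and finishes at 80 + 30 = minute 110.
After press setup (finishes minute 110), boxing can start at minute 110 and finishes at minute 160.
Drying cannot start until press setup (finishes minute 110); ink mixing (finishes minute 80). The controlling bound is minute 110, so drying finishes at 110 + 20 = minute 130.
The print run has to wait for press setup (finishes minute 110); ink mixing (finishes minute 80). The latest of these is minute 110, so the print run runs minute 110 to 110 + 65 = minute 175.
Trimming has to wait for the print run (finishes minute 175); drying (finishes minute 130). The latest of these is minute 175, so trimming runs minute 175 to 175 + 59 = minute 234.
All tasks are finished once the last one completes. Finish times: Ink mixing at 80, Press setup at 110, The print run at 175, Drying at 130, Trimming at 234, Boxing at 160. The latest is minute 234.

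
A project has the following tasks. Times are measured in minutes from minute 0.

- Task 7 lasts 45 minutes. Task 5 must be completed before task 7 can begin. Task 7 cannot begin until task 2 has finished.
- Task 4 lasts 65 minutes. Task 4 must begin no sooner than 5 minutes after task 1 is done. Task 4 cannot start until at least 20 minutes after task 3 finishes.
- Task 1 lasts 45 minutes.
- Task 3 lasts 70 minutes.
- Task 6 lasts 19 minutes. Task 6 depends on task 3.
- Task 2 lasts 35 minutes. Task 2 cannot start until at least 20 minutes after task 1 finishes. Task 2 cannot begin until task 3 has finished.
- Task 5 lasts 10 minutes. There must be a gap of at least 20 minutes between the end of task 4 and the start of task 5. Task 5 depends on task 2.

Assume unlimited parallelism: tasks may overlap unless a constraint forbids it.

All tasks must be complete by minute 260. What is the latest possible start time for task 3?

Nothing follows task 7; the deadline of minute 260 is its only limit. It must start by 260 − 45 = minute 215.
Task 5 feeds into task 7 (must start by minute 215); so task 5 must finish by minute 215 and therefore start by minute 205.
Task 2 must finish in time for task 5 (must start by minute 205); task 7 (must start by minute 215). The tightest is minute 205, so task 2 must start by 205 − 35 = minute 170.
Task 4 must finish before task 5 (must start by minute 205, minus 20-minute gap → minute 185). With a 65-minute duration, task 4 must start by 185 − 65 = minute 120.
Task 6 has no dependents, so it just needs to finish by minute 260. Starting by 260 − 19 = minute 241 achieves that.
Task 3 must finish in time for task 2 (must start by minute 170); task 4 (must start by minute 120, minus 20-minute gap → minute 100); task 6 (must start by minute 241). The tightest is minute 100, so task 3 must start by 100 − 70 = minute 30.

30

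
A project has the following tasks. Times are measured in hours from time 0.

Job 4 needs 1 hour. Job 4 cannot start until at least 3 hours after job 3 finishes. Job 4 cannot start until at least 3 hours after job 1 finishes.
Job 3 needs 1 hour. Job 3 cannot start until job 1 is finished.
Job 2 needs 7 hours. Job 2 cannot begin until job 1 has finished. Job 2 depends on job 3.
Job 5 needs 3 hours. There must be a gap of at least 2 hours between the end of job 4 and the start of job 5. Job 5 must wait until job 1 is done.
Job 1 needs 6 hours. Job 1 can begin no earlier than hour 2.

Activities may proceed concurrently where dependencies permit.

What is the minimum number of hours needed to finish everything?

18

After its own release at hour 2, job 1 can start at hour 2 and finishes at hour 8.
Job 3 waits on job 1 (finishes hour 8), so it starts at hour 8 and finishes at 8 + 1 = hour 9.
Job 4 has to wait for job 3 (finishes hour 9, plus 3-hour gap → hour 12); job 1 (finishes hour 8, plus 3-hour gap → hour 11). The latest of these is hour 12, so job 4 runs hour 12 to 12 + 1 = hour 13.
Job 5 needs all of job 4 (finishes hour 13, plus 2-hour gap → hour 15); job 1 (finishes hour 8). That puts its earliest start at hour 15; it finishes at 15 + 3 = hour 18.
For job 2: job 1 (finishes hour 8); job 3 (finishes hour 9). Taking the maximum gives a start of hour 9, and it finishes at 9 + 7 = hour 16.
All tasks are finished once the last one completes. Finish times: Job 1 at 8, Job 2 at 16, Job 3 at 9, Job 4 at 13, Job 5 at 18. The latest is hour 18.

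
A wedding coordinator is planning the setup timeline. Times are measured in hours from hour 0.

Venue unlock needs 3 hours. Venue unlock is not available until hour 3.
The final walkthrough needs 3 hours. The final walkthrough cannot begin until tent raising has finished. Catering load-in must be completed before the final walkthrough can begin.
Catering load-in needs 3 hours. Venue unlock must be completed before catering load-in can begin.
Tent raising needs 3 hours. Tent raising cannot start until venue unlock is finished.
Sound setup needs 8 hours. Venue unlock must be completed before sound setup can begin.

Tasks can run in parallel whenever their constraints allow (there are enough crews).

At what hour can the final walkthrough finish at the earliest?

Venue unlock cannot begin until its own release at hour 3. It runs from hour 3 to 3 + 3 = hour 6.
Catering load-in waits on venue unlock (finishes hour 6), so it starts at hour 6 and finishes at 6 + 3 = hour 9.
After venue unlock (finishes hour 6), tent raising can start at hour 6 and finishes at hour 9.
The final walkthrough needs all of tent raising (finishes hour 9); catering load-in (finishes hour 9). That puts its earliest start at hour 9; it finishes at 9 + 3 = hour 12.

12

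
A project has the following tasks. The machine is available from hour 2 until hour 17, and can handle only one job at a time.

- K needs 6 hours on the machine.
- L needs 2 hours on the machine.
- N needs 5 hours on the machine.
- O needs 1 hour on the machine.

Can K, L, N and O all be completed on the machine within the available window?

Yes

The machine window is 17 − 2 = 15 hours.
Running back to back, the jobs need 6 + 2 + 5 + 1 = 14 hours on the machine.
Since 14 ≤ 15, they fit within the window.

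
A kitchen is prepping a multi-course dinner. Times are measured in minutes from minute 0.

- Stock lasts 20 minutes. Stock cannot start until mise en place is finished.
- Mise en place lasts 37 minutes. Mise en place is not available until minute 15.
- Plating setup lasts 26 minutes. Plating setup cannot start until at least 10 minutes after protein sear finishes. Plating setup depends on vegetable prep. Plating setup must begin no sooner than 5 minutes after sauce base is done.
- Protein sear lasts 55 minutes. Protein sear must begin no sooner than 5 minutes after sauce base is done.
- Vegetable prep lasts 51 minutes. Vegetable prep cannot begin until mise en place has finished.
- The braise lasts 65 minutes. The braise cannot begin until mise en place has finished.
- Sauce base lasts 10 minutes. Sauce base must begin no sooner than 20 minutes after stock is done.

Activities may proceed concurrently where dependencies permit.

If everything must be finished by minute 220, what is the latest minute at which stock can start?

74

To finish by minute 220, plating setup (duration 26) must start no later than minute 194.
Since plating setup (must start by minute 194, minus 10-minute gap → minute 184) depends on it, protein sear must finish by minute 184. Backing off its 55-minute duration gives a latest start of minute 129.
For sauce base: protein sear (must start by minute 129, minus 5-minute gap → minute 124); plating setup (must start by minute 194, minus 5-minute gap → minute 189). The most restrictive is minute 124; with a 10-minute duration, sauce base must start by minute 114.
Stock must finish before sauce base (must start by minute 114, minus 20-minute gap → minute 94). With a 20-minute duration, stock must start by 94 − 20 = minute 74.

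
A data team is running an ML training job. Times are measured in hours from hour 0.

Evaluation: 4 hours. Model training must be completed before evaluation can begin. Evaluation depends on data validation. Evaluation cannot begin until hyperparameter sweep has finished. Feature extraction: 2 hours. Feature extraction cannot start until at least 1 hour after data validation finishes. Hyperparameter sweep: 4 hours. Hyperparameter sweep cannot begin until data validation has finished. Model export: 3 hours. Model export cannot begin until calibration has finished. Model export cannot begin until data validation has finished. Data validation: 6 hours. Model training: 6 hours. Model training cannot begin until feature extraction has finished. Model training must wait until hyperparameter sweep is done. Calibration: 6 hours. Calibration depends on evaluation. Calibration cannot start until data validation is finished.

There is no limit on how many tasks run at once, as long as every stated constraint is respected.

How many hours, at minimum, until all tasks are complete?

Data validation has no prerequisites, so it starts at hour 0 and finishes at hour 6.
Hyperparameter sweep cannot begin until data validation (finishes hour 6). It runs from hour 6 to 6 + 4 = hour 10.
Feature extraction cannot begin until data validation (finishes hour 6, plus 1-hour gap → hour 7). It runs from hour 7 to 7 + 2 = hour 9.
Model training needs all of feature extraction (finishes hour 9); hyperparameter sweep (finishes hour 10). That puts its earliest start at hour 10; it finishes at 10 + 6 = hour 16.
Evaluation cannot start until model training (finishes hour 16); data validation (finishes hour 6); hyperparameter sweep (finishes hour 10). The controlling bound is hour 16, so evaluation finishes at 16 + 4 = hour 20.
Calibration has to wait for evaluation (finishes hour 20); data validation (finishes hour 6). The latest of these is hour 20, so calibration runs hour 20 to 20 + 6 = hour 26.
Model export has to wait for calibration (finishes hour 26); data validation (finishes hour 6). The latest of these is hour 26, so model export runs hour 26 to 26 + 3 = hour 29.
All tasks are finished once the last one completes. Finish times: Data validation at 6, Feature extraction at 9, Hyperparameter sweep at 10, Model training at 16, Evaluation at 20, Calibration at 26, Model export at 29. The latest is hour 29.

29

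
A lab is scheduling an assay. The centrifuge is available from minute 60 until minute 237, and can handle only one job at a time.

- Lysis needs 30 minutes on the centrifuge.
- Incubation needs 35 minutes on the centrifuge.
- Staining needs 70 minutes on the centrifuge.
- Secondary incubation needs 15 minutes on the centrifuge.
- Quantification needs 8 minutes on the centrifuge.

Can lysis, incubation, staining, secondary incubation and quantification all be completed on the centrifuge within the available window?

Yes

The centrifuge window is 237 − 60 = 177 minutes.
Running back to back, the jobs need 30 + 35 + 70 + 15 + 8 = 158 minutes on the centrifuge.
Since 158 ≤ 177, they fit within the window.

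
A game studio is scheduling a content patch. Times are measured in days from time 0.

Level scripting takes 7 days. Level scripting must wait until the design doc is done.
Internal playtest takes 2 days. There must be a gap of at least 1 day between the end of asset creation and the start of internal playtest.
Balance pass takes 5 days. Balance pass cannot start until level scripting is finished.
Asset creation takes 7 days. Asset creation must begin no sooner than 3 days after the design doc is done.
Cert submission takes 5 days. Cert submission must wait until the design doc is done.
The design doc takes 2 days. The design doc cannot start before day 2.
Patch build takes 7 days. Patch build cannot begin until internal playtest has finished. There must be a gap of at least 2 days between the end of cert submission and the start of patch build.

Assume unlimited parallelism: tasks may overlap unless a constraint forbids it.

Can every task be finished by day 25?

Yes

After its own release at day 2, the design doc can start at day 2 and finishes at day 4.
After the design doc (finishes day 4), cert submission can start at day 4 and finishes at day 9.
Level scripting waits on the design doc (finishes day 4), so it starts at day 4 and finishes at 4 + 7 = day 11.
After level scripting (finishes day 11), balance pass can start at day 11 and finishes at day 16.
Asset creation waits on the design doc (finishes day 4, plus 3-day gap → day 7), so it starts at day 7 and finishes at 7 + 7 = day 14.
Internal playtest cannot begin until asset creation (finishes day 14, plus 1-day gap → day 15). It runs from day 15 to 15 + 2 = day 17.
Patch build has to wait for internal playtest (finishes day 17); cert submission (finishes day 9, plus 2-day gap → day 11). The latest of these is day 17, so patch build runs day 17 to 17 + 7 = day 24.
Every task is finished by day 24, which is no later than the deadline of 25, so the schedule is feasible.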